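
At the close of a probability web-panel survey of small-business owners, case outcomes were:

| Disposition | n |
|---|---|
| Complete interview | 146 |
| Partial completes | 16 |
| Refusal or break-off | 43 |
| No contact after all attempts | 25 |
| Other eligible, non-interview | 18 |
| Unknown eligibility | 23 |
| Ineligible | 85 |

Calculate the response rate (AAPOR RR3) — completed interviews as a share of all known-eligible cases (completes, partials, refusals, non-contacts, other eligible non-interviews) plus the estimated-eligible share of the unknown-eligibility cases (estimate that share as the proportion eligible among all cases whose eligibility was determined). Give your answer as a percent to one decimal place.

Numerator: 146
Known eligible: 146 + 16 + 43 + 25 + 18 = 248
e = 248 / (248 + 85) = 248 / 333 = 0.7447
Eligible share of unknowns: 0.7447 × 23 = 17.13
Denom: 248 + 17.13 = 265.13
RR3 = 146 / 265.13 = 0.5507

55.1%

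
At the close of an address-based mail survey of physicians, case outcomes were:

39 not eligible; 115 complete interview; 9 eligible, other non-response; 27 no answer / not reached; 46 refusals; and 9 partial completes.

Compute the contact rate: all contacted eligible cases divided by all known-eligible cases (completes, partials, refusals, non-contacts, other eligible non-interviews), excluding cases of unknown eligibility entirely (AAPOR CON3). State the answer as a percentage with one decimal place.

Num: 115 + 9 + 46 + 9 = 179
Denominator: 115 + 9 + 46 + 27 + 9 = 206
CON3 = 179 / 206 = 0.8689

86.9%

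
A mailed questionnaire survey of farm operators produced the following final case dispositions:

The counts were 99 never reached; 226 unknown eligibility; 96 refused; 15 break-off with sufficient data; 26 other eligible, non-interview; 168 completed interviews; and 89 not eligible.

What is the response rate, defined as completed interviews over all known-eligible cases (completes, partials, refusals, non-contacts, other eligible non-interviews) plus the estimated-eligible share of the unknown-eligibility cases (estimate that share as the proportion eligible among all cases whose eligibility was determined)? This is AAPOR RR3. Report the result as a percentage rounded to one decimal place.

Top: 168
Known eligible: 168 + 15 + 96 + 99 + 26 = 404
e = 404 / (404 + 89) = 404 / 493 = 0.8195
e × U: 0.8195 × 226 = 185.21
Denominator: 404 + 185.21 = 589.21
RR3 = 168 / 589.21 = 0.2851

28.5%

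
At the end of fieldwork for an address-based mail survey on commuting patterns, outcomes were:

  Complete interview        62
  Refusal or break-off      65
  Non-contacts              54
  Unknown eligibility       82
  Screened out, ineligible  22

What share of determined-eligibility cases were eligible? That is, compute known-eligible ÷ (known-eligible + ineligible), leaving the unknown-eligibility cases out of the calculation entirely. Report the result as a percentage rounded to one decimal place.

89.2%

Eligible (known) → 62 + 65 + 54 = 181
e = 181 / (181 + 22) = 181 / 203 = 0.8916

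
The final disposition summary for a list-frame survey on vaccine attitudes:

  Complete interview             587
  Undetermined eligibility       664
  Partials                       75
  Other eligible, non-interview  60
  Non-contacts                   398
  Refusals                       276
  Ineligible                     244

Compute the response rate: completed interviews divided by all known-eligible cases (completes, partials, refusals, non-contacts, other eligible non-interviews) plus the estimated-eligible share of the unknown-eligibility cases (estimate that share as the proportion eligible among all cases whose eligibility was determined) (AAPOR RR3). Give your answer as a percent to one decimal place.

29.9%

Num → 587
Determined eligible → 587 + 75 + 276 + 398 + 60 = 1396
e = 1396 / (1396 + 244) = 1396 / 1640 = 0.8512
Estimated eligible among unknowns → 0.8512 × 664 = 565.20
Denom → 1396 + 565.20 = 1961.20
RR3 = 587 / 1961.20 = 0.2993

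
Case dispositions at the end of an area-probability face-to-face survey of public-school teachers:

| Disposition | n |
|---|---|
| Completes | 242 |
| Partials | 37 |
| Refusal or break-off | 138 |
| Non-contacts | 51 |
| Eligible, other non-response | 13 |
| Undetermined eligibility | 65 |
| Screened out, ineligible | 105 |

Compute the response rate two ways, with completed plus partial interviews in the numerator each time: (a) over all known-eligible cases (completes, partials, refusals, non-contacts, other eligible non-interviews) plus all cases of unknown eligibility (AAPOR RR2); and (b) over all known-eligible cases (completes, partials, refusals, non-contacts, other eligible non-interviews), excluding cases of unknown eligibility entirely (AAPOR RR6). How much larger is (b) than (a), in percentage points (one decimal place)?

Numerator: 242 + 37 = 279
Denominator: 242 + 37 + 138 + 51 + 13 + 65 = 546
RR2 = 279 / 546 = 0.5110
Denominator: 242 + 37 + 138 + 51 + 13 = 481
RR6 = 279 / 481 = 0.5800
Difference = 58.00 − 51.10 = 6.90 percentage points

6.9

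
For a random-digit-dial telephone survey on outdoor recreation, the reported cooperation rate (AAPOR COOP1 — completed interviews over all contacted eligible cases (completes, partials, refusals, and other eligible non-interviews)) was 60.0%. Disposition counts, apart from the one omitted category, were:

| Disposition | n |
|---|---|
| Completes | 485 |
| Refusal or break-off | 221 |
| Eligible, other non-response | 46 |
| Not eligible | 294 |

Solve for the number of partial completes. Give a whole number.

COOP1 = 485 / D = 0.600
D = 485 / 0.600 = 808.3
Other denominator terms total 752
partial completes = 808.3 − 752 ≈ 56

56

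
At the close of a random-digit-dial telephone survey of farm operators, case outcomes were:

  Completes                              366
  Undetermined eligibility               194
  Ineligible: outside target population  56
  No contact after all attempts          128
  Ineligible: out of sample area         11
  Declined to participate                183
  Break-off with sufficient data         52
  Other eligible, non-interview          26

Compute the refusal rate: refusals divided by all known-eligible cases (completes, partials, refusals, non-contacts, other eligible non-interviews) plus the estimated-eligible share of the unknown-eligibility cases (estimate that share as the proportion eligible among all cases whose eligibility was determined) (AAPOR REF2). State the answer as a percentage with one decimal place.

19.6%

Ineligible = 56 + 11 = 67
Num → 183
Known eligible → 366 + 52 + 183 + 128 + 26 = 755
e = 755 / (755 + 67) = 755 / 822 = 0.9185
Eligible share of unknowns → 0.9185 × 194 = 178.19
Denominator → 755 + 178.19 = 933.19
REF2 = 183 / 933.19 = 0.1961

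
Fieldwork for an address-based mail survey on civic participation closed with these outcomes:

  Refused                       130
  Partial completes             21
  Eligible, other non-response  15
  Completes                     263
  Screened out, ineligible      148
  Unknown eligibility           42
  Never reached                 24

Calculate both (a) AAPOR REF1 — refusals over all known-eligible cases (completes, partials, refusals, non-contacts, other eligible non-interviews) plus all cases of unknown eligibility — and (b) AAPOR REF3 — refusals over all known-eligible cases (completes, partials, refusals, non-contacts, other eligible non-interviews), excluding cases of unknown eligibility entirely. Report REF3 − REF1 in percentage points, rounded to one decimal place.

2.4

Numerator = 130
Denominator = 263 + 21 + 130 + 24 + 15 + 42 = 495
REF1 = 130 / 495 = 0.2626
Denominator = 263 + 21 + 130 + 24 + 15 = 453
REF3 = 130 / 453 = 0.2870
Difference = 28.70 − 26.26 = 2.44 percentage points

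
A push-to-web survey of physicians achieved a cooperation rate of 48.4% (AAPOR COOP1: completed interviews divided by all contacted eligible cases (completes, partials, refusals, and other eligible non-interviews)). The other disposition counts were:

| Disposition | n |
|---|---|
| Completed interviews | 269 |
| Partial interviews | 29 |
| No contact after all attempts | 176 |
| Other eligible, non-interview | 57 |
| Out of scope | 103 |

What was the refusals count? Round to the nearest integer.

COOP1 = 269 / D = 0.484
D = 269 / 0.484 = 555.8
Remaining denominator categories sum to 355
refusals = 555.8 − 355 ≈ 201

201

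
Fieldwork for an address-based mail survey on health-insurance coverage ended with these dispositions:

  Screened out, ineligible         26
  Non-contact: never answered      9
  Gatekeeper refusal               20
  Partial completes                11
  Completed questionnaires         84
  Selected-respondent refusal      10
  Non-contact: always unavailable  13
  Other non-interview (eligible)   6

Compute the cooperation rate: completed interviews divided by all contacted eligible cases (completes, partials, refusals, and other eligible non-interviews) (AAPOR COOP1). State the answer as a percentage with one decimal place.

64.1%

Declined to participate = 20 + 10 = 30
No contact after all attempts = 9 + 13 = 22
Numerator: 84
Denom: 84 + 11 + 30 + 6 = 131
COOP1 = 84 / 131 = 0.6412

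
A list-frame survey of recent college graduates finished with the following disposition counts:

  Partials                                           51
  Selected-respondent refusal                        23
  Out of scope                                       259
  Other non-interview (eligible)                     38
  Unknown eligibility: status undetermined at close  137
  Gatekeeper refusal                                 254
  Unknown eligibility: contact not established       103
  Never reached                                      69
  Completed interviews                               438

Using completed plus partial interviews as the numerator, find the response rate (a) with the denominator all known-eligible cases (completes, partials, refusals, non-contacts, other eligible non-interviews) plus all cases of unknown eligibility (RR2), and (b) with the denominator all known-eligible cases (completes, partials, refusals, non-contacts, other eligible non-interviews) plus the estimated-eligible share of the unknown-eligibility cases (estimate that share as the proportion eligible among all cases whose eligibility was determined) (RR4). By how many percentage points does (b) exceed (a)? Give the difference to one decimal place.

2.3

Refused = 254 + 23 = 277
Unknown if eligible = 103 + 137 = 240
Numerator → 438 + 51 = 489
Base → 438 + 51 + 277 + 69 + 38 + 240 = 1113
RR2 = 489 / 1113 = 0.4394
Known eligible → 438 + 51 + 277 + 69 + 38 = 873
e = 873 / (873 + 259) = 873 / 1132 = 0.7712
Estimated eligible among unknowns → 0.7712 × 240 = 185.09
Base → 873 + 185.09 = 1058.09
RR4 = 489 / 1058.09 = 0.4622
Difference = 46.22 − 43.94 = 2.28 percentage points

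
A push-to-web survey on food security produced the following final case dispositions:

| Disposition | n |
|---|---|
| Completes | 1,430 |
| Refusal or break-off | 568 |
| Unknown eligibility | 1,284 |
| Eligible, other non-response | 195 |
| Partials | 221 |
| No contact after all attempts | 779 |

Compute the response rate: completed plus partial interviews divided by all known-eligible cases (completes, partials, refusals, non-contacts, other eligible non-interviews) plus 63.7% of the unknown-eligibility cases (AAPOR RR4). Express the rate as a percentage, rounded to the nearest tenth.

Top = 1430 + 221 = 1651
Determined eligible = 1430 + 221 + 568 + 779 + 195 = 3193
Estimated eligible among unknowns = 0.6370 × 1284 = 817.91
Base = 3193 + 817.91 = 4010.91
RR4 = 1651 / 4010.91 = 0.4116

41.2%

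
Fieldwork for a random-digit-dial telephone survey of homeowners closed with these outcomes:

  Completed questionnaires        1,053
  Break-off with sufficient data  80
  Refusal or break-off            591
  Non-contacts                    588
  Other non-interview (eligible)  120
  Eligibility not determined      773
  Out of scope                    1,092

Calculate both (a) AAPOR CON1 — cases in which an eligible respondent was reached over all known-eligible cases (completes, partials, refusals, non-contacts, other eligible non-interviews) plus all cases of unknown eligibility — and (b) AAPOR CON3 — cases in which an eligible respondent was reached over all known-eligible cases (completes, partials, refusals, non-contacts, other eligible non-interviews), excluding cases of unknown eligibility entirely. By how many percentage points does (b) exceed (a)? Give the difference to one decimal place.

Top → 1053 + 80 + 591 + 120 = 1844
Denom → 1053 + 80 + 591 + 588 + 120 + 773 = 3205
CON1 = 1844 / 3205 = 0.5754
Denom → 1053 + 80 + 591 + 588 + 120 = 2432
CON3 = 1844 / 2432 = 0.7582
Difference = 75.82 − 57.54 = 18.28 percentage points

18.3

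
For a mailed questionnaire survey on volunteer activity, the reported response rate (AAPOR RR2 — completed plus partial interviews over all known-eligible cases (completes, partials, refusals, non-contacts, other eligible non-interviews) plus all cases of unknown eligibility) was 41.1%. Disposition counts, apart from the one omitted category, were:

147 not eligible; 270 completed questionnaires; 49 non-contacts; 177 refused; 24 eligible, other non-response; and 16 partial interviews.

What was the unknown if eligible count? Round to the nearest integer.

Numerator → 270 + 16 = 286
RR2 = 286 / D = 0.411
D = 286 / 0.411 = 695.9
Other denominator terms total 536
unknown if eligible = 695.9 − 536 ≈ 160

160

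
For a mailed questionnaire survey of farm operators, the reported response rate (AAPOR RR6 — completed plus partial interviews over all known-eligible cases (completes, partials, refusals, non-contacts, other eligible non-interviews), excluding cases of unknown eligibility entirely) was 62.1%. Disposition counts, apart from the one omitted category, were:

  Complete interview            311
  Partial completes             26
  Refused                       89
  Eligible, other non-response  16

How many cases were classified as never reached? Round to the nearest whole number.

101

Top → 311 + 26 = 337
RR6 = 337 / D = 0.621
D = 337 / 0.621 = 542.7
Rest of base = 442
never reached = 542.7 − 442 ≈ 101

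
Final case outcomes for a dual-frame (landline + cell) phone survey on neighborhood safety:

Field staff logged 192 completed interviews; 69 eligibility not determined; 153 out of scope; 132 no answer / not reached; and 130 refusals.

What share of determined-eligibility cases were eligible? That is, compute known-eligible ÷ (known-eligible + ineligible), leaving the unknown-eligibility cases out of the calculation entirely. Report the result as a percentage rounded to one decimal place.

Known eligible → 192 + 130 + 132 = 454
e = 454 / (454 + 153) = 454 / 607 = 0.7479

74.8%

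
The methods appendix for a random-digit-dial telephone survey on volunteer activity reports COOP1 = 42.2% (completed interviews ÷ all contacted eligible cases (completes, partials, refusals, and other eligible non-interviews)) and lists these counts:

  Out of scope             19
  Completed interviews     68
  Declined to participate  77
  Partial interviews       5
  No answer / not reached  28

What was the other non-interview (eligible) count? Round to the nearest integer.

COOP1 = 68 / D = 0.422
D = 68 / 0.422 = 161.1
Rest of base = 150
other non-interview (eligible) = 161.1 − 150 ≈ 11

11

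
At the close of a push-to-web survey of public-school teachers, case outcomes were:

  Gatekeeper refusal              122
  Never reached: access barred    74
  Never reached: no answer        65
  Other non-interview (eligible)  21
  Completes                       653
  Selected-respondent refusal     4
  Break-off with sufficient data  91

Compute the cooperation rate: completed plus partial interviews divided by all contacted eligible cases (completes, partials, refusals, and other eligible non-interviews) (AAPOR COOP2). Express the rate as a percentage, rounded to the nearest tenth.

83.5%

Refusal or break-off = 122 + 4 = 126
No answer / not reached = 65 + 74 = 139
Numerator: 653 + 91 = 744
Denominator: 653 + 91 + 126 + 21 = 891
COOP2 = 744 / 891 = 0.8350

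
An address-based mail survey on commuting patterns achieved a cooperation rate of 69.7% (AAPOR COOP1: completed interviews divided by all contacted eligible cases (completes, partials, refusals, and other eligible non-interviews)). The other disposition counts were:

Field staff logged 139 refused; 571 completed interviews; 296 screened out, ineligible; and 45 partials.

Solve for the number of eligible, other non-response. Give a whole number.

COOP1 = 571 / D = 0.697
D = 571 / 0.697 = 819.2
Rest of base = 755
eligible, other non-response = 819.2 − 755 ≈ 64

64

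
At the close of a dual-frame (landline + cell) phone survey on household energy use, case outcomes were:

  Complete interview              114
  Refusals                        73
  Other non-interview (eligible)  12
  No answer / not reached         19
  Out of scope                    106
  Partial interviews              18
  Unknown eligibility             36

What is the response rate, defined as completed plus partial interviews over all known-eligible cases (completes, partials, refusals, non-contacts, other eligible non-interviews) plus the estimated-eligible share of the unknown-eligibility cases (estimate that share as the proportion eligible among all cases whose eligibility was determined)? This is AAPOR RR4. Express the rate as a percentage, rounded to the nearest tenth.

Num: 114 + 18 = 132
Determined eligible: 114 + 18 + 73 + 19 + 12 = 236
e = 236 / (236 + 106) = 236 / 342 = 0.6901
e × U: 0.6901 × 36 = 24.84
Denom: 236 + 24.84 = 260.84
RR4 = 132 / 260.84 = 0.5061

50.6%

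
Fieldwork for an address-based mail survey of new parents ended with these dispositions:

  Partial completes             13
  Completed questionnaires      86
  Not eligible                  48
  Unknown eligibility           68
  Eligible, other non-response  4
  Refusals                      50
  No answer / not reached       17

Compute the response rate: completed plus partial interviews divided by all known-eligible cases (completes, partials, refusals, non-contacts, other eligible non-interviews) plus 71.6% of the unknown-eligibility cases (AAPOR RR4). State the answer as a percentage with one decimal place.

45.3%

Num = 86 + 13 = 99
Determined eligible = 86 + 13 + 50 + 17 + 4 = 170
e × U = 0.7160 × 68 = 48.69
Base = 170 + 48.69 = 218.69
RR4 = 99 / 218.69 = 0.4527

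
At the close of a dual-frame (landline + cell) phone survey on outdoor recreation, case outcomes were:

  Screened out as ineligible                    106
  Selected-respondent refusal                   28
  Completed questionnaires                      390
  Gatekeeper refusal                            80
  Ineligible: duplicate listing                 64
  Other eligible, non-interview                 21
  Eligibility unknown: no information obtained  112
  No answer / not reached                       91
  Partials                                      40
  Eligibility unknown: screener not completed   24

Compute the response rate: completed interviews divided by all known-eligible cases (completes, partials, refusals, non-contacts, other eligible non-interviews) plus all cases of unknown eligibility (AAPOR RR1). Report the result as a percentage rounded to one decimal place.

49.6%

Refusals = 80 + 28 = 108
Unknown eligibility = 24 + 112 = 136
Ineligible = 106 + 64 = 170
Num = 390
Base = 390 + 40 + 108 + 91 + 21 + 136 = 786
RR1 = 390 / 786 = 0.4962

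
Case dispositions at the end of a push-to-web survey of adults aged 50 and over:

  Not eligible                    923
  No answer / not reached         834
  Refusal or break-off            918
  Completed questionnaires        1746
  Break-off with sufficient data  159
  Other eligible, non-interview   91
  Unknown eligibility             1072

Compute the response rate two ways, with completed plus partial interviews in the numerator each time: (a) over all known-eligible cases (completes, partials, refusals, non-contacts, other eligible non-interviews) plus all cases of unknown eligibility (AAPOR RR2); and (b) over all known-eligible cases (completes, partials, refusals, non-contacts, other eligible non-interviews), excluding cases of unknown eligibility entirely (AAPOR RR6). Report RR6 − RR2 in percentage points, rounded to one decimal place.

Numerator = 1746 + 159 = 1905
Denom = 1746 + 159 + 918 + 834 + 91 + 1072 = 4820
RR2 = 1905 / 4820 = 0.3952
Denom = 1746 + 159 + 918 + 834 + 91 = 3748
RR6 = 1905 / 3748 = 0.5083
Difference = 50.83 − 39.52 = 11.31 percentage points

11.3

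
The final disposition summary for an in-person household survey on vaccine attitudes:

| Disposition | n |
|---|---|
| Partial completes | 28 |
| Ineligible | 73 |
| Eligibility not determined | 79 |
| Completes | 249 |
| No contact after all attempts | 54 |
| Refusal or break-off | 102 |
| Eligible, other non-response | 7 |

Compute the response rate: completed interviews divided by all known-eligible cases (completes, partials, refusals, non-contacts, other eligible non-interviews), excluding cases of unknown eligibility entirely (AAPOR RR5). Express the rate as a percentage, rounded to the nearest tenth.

56.6%

Numerator: 249
Base: 249 + 28 + 102 + 54 + 7 = 440
RR5 = 249 / 440 = 0.5659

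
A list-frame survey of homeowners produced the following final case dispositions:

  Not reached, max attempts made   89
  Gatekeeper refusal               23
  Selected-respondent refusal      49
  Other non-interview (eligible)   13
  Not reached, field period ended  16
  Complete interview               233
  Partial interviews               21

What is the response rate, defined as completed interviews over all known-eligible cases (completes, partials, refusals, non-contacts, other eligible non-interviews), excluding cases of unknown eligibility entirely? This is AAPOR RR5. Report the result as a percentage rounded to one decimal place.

52.5%

Refusal or break-off = 23 + 49 = 72
Non-contacts = 16 + 89 = 105
Num = 233
Denominator = 233 + 21 + 72 + 105 + 13 = 444
RR5 = 233 / 444 = 0.5248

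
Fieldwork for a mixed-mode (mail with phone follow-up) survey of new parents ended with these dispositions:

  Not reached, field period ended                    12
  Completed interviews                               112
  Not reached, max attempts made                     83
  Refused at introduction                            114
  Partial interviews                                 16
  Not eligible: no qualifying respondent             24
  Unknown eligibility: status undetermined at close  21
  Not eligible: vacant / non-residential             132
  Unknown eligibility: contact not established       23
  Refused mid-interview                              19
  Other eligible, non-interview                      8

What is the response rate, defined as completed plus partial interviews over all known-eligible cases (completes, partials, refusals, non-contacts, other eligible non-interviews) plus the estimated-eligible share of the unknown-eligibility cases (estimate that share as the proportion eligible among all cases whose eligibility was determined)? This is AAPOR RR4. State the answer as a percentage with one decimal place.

32.4%

Refusal or break-off = 114 + 19 = 133
No answer / not reached = 12 + 83 = 95
Unknown if eligible = 23 + 21 = 44
Out of scope = 24 + 132 = 156
Numerator: 112 + 16 = 128
Known eligible: 112 + 16 + 133 + 95 + 8 = 364
e = 364 / (364 + 156) = 364 / 520 = 0.7000
Estimated eligible among unknowns: 0.7000 × 44 = 30.80
Denom: 364 + 30.80 = 394.80
RR4 = 128 / 394.80 = 0.3242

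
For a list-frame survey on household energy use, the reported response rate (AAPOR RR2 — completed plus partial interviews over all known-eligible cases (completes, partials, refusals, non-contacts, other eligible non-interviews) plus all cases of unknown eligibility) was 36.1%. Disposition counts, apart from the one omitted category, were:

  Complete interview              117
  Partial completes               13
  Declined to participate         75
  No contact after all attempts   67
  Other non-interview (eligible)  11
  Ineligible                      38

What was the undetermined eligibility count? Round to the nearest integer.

77

Numerator → 117 + 13 = 130
RR2 = 130 / D = 0.361
D = 130 / 0.361 = 360.1
Rest of base = 283
undetermined eligibility = 360.1 − 283 ≈ 77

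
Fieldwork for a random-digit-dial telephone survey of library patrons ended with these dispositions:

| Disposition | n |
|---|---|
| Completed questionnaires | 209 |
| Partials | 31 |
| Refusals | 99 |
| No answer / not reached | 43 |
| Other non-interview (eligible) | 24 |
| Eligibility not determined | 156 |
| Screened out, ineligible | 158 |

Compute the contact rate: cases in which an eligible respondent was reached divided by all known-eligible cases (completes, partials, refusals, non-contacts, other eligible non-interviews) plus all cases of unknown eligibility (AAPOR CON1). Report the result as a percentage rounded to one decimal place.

Num → 209 + 31 + 99 + 24 = 363
Base → 209 + 31 + 99 + 43 + 24 + 156 = 562
CON1 = 363 / 562 = 0.6459

64.6%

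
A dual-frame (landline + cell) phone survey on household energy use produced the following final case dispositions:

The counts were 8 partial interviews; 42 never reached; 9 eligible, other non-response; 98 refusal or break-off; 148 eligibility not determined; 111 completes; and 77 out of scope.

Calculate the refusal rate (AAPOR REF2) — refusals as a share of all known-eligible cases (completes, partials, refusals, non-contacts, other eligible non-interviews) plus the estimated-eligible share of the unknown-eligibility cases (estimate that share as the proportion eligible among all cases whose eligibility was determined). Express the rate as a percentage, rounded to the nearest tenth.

Numerator → 98
Eligible (known) → 111 + 8 + 98 + 42 + 9 = 268
e = 268 / (268 + 77) = 268 / 345 = 0.7768
e × U → 0.7768 × 148 = 114.97
Denom → 268 + 114.97 = 382.97
REF2 = 98 / 382.97 = 0.2559

25.6%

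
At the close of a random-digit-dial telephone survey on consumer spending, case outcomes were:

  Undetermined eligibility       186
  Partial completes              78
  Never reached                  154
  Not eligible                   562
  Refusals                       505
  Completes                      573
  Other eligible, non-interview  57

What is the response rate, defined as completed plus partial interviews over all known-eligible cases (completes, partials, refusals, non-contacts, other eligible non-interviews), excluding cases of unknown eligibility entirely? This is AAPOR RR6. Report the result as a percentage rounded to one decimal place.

Num → 573 + 78 = 651
Base → 573 + 78 + 505 + 154 + 57 = 1367
RR6 = 651 / 1367 = 0.4762

47.6%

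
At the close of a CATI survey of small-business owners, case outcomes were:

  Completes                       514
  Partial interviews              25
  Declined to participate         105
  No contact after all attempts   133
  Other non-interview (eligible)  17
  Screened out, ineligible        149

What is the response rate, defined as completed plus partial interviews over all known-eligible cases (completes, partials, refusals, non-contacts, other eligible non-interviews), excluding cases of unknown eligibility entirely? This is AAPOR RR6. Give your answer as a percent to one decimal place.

Num = 514 + 25 = 539
Base = 514 + 25 + 105 + 133 + 17 = 794
RR6 = 539 / 794 = 0.6788

67.9%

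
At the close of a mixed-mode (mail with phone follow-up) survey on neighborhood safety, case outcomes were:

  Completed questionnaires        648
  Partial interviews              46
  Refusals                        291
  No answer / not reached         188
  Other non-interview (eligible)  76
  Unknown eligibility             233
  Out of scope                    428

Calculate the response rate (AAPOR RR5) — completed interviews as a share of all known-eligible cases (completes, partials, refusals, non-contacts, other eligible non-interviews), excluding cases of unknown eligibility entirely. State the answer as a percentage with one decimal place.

51.9%

Numerator → 648
Base → 648 + 46 + 291 + 188 + 76 = 1249
RR5 = 648 / 1249 = 0.5188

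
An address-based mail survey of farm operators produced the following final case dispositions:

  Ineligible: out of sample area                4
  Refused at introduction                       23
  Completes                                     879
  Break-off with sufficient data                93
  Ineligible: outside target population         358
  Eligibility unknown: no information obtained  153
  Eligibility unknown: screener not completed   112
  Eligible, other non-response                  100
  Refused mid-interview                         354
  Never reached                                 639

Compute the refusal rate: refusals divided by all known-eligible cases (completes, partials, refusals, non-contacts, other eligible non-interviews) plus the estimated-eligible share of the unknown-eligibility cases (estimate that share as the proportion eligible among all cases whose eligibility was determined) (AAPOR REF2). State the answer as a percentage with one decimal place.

16.3%

Refusals = 23 + 354 = 377
Undetermined eligibility = 112 + 153 = 265
Out of scope = 358 + 4 = 362
Top = 377
Determined eligible = 879 + 93 + 377 + 639 + 100 = 2088
e = 2088 / (2088 + 362) = 2088 / 2450 = 0.8522
Eligible share of unknowns = 0.8522 × 265 = 225.83
Denom = 2088 + 225.83 = 2313.83
REF2 = 377 / 2313.83 = 0.1629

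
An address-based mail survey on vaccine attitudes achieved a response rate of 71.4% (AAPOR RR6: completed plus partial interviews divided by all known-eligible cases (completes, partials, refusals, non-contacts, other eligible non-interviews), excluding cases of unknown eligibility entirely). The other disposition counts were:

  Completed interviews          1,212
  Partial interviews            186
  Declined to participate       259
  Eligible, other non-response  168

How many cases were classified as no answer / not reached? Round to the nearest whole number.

Top: 1212 + 186 = 1398
RR6 = 1398 / D = 0.714
D = 1398 / 0.714 = 1958.0
Other denominator terms total 1825
no answer / not reached = 1958.0 − 1825 ≈ 133

133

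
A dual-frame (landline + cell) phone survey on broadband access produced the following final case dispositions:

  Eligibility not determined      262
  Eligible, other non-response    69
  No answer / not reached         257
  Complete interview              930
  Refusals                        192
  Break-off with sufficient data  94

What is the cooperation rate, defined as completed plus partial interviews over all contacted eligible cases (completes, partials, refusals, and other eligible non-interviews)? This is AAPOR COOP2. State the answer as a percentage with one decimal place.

Numerator: 930 + 94 = 1024
Denom: 930 + 94 + 192 + 69 = 1285
COOP2 = 1024 / 1285 = 0.7969

79.7%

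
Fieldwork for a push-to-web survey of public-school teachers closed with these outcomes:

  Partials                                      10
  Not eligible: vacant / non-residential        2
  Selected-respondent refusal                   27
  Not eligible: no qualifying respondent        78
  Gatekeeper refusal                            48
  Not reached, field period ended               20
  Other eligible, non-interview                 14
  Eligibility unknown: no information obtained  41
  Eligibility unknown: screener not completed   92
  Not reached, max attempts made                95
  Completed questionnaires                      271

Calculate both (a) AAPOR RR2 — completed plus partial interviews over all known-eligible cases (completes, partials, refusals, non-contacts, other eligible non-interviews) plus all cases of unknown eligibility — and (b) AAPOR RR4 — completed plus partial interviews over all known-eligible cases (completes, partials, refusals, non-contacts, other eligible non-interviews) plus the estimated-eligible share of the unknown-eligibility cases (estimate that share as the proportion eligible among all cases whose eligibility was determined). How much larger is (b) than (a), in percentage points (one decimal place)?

Refusal or break-off = 48 + 27 = 75
No contact after all attempts = 20 + 95 = 115
Eligibility not determined = 92 + 41 = 133
Screened out, ineligible = 78 + 2 = 80
Num = 271 + 10 = 281
Denom = 271 + 10 + 75 + 115 + 14 + 133 = 618
RR2 = 281 / 618 = 0.4547
Known eligible = 271 + 10 + 75 + 115 + 14 = 485
e = 485 / (485 + 80) = 485 / 565 = 0.8584
Estimated eligible among unknowns = 0.8584 × 133 = 114.17
Denom = 485 + 114.17 = 599.17
RR4 = 281 / 599.17 = 0.4690
Difference = 46.90 − 45.47 = 1.43 percentage points

1.4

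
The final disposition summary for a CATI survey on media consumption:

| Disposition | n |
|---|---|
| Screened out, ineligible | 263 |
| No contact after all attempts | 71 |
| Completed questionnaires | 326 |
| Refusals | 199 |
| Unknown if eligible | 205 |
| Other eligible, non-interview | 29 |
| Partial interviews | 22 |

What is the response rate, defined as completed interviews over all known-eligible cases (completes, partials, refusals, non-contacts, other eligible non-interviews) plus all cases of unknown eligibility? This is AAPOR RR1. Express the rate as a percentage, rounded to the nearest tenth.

Numerator: 326
Denom: 326 + 22 + 199 + 71 + 29 + 205 = 852
RR1 = 326 / 852 = 0.3826

38.3%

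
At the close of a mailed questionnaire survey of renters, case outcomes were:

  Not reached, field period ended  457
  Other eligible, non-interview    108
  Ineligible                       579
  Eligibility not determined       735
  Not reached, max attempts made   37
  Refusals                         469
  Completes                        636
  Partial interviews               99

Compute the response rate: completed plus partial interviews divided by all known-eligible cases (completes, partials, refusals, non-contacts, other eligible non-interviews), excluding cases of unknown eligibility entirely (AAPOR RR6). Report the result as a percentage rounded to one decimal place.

40.7%

No answer / not reached = 457 + 37 = 494
Num: 636 + 99 = 735
Denom: 636 + 99 + 469 + 494 + 108 = 1806
RR6 = 735 / 1806 = 0.4070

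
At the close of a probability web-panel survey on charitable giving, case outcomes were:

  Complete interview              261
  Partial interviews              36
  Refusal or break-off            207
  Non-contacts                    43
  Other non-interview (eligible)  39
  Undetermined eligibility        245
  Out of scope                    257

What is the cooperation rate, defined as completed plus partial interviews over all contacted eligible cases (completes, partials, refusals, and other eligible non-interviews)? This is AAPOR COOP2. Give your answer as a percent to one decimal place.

Top: 261 + 36 = 297
Denominator: 261 + 36 + 207 + 39 = 543
COOP2 = 297 / 543 = 0.5470

54.7%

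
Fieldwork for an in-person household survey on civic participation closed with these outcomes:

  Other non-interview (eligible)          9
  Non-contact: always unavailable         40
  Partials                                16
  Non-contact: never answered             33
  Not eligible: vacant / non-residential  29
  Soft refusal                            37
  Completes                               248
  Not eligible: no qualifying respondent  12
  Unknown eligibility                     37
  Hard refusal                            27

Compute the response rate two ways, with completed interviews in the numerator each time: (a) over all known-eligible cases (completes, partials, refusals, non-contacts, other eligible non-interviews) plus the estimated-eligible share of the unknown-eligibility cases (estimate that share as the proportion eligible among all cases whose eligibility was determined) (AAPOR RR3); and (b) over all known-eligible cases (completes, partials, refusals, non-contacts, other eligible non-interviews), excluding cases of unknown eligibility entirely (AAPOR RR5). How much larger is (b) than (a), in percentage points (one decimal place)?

4.6

Refusal or break-off = 27 + 37 = 64
No answer / not reached = 33 + 40 = 73
Out of scope = 12 + 29 = 41
Top = 248
Eligible (known) = 248 + 16 + 64 + 73 + 9 = 410
e = 410 / (410 + 41) = 410 / 451 = 0.9091
Estimated eligible among unknowns = 0.9091 × 37 = 33.64
Base = 410 + 33.64 = 443.64
RR3 = 248 / 443.64 = 0.5590
Base = 248 + 16 + 64 + 73 + 9 = 410
RR5 = 248 / 410 = 0.6049
Difference = 60.49 − 55.90 = 4.59 percentage points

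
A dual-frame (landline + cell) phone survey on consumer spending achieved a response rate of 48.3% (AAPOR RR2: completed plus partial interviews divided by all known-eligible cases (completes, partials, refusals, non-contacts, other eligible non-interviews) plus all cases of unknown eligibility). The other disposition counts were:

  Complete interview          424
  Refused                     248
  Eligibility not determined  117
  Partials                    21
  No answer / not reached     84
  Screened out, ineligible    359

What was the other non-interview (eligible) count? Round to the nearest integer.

Num: 424 + 21 = 445
RR2 = 445 / D = 0.483
D = 445 / 0.483 = 921.3
Rest of base = 894
other non-interview (eligible) = 921.3 − 894 ≈ 27

27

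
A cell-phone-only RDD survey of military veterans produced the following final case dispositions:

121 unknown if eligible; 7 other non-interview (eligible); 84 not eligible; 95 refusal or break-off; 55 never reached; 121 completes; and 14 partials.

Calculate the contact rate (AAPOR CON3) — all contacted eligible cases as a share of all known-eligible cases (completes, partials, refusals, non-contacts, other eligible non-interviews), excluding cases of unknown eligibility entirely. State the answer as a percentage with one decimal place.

Numerator: 121 + 14 + 95 + 7 = 237
Denominator: 121 + 14 + 95 + 55 + 7 = 292
CON3 = 237 / 292 = 0.8116

81.2%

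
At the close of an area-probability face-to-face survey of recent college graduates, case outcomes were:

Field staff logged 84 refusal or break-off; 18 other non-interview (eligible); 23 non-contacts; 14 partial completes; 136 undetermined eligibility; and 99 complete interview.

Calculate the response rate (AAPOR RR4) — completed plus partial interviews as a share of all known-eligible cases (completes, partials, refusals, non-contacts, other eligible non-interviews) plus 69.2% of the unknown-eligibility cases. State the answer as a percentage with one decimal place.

Top = 99 + 14 = 113
Known eligible = 99 + 14 + 84 + 23 + 18 = 238
Eligible share of unknowns = 0.6920 × 136 = 94.11
Denominator = 238 + 94.11 = 332.11
RR4 = 113 / 332.11 = 0.3402

34.0%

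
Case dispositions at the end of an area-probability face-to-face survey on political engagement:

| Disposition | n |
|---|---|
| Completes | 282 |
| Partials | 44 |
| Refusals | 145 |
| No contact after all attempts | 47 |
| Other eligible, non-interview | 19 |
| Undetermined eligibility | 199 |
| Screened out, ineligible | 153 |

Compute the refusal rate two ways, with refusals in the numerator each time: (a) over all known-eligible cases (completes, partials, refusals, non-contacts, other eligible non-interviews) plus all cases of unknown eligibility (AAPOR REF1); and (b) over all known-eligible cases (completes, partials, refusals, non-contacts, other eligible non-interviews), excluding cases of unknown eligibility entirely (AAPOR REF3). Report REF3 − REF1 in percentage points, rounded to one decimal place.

Numerator = 145
Base = 282 + 44 + 145 + 47 + 19 + 199 = 736
REF1 = 145 / 736 = 0.1970
Base = 282 + 44 + 145 + 47 + 19 = 537
REF3 = 145 / 537 = 0.2700
Difference = 27.00 − 19.70 = 7.30 percentage points

7.3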